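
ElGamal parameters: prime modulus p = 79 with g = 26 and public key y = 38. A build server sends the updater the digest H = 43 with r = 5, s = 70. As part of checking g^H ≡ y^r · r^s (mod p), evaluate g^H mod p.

40

Squares mod 79: 26^1≡26, 26^2≡44, 26^4≡40, 26^8≡20, 26^16≡5, 26^32≡25
43 = 32 + 8 + 2 + 1, so 26^43 ≡ 25·20·44·26 ≡ 40 (mod 79)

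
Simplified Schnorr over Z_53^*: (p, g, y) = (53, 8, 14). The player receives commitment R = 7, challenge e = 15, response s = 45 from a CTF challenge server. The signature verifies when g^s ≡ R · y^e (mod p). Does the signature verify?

g^s mod p:
8^2 = 64 ≡ 11
8^4 ≡ 11^2 = 121 ≡ 15
8^8 ≡ 15^2 = 225 ≡ 13
8^16 ≡ 13^2 = 169 ≡ 10
8^32 ≡ 10^2 = 100 ≡ 47
45 = 32 + 8 + 4 + 1, so 8^45 ≡ 47·13·15·8 ≡ 21 (mod 53)
R · y^e mod p:
14^2 = 196 ≡ 37
14^4 ≡ 37^2 = 1369 ≡ 44
14^8 ≡ 44^2 = 1936 ≡ 28
15 = 8 + 4 + 2 + 1, so 14^15 ≡ 28·44·37·14 ≡ 3 (mod 53)
7·3 = 21 ≡ 21 (mod 53)
21 ≡ 21 (mod 53); signature holds.

verifies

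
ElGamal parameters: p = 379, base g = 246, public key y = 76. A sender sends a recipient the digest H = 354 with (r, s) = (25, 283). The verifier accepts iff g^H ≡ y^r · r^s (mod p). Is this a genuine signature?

Left side g^H mod p:
246^2 = 60516 ≡ 255
246^4 ≡ 255^2 = 65025 ≡ 216
246^8 ≡ 216^2 = 46656 ≡ 39
246^16 ≡ 39^2 = 1521 ≡ 5
246^32 ≡ 5^2 = 25
246^64 ≡ 25^2 = 625 ≡ 246
246^128 ≡ 246^2 = 60516 ≡ 255
246^256 ≡ 255^2 = 65025 ≡ 216
354 = 256 + 64 + 32 + 2, so 246^354 ≡ 216·246·25·255 ≡ 138 (mod 379)
Right side y^r · r^s mod p:
76^2 = 5776 ≡ 91
76^4 ≡ 91^2 = 8281 ≡ 322
76^8 ≡ 322^2 = 103684 ≡ 217
76^16 ≡ 217^2 = 47089 ≡ 93
25 = 16 + 8 + 1, so 76^25 ≡ 93·217·76 ≡ 322 (mod 379)
25^2 = 625 ≡ 246
25^4 ≡ 246^2 = 60516 ≡ 255
25^8 ≡ 255^2 = 65025 ≡ 216
25^16 ≡ 216^2 = 46656 ≡ 39
25^32 ≡ 39^2 = 1521 ≡ 5
25^64 ≡ 5^2 = 25
25^128 ≡ 25^2 = 625 ≡ 246
25^256 ≡ 246^2 = 60516 ≡ 255
283 = 256 + 16 + 8 + 2 + 1, so 25^283 ≡ 255·39·216·246·25 ≡ 76 (mod 379)
322·76 = 24472 ≡ 216 (mod 379)
138 ≠ 216, so verification fails.

forged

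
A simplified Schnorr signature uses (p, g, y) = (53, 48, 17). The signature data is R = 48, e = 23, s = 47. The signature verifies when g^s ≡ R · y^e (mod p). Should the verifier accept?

g^s mod p:
48^2 = 2304 ≡ 25
48^4 ≡ 25^2 = 625 ≡ 42
48^8 ≡ 42^2 = 1764 ≡ 15
48^16 ≡ 15^2 = 225 ≡ 13
48^32 ≡ 13^2 = 169 ≡ 10
47 = 32 + 8 + 4 + 2 + 1, so 48^47 ≡ 10·15·42·25·48 ≡ 27 (mod 53)
R · y^e mod p:
17^2 = 289 ≡ 24
17^4 ≡ 24^2 = 576 ≡ 46
17^8 ≡ 46^2 = 2116 ≡ 49
17^16 ≡ 49^2 = 2401 ≡ 16
23 = 16 + 4 + 2 + 1, so 17^23 ≡ 16·46·24·17 ≡ 43 (mod 53)
48·43 = 2064 ≡ 50 (mod 53)
27 ≠ 50; the check fails.

reject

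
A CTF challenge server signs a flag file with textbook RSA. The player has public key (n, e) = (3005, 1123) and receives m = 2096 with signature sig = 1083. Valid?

Squares mod 3005: sig^1≡1083, sig^2≡939, sig^4≡1256, sig^8≡2916, sig^16≡1911, sig^32≡846, sig^64≡526, sig^128≡216, sig^256≡1581, sig^512≡2406, sig^1024≡1206
1123 = 1024 + 64 + 32 + 2 + 1, so sig^1123 ≡ 1206·526·846·939·1083 ≡ 2207 (mod 3005)
2207 ≠ 2096, so verification fails.

no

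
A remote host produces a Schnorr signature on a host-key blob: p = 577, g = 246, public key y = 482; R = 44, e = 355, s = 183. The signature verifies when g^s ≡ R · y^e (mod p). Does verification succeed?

g^s mod p:
246^2 = 60516 ≡ 508
246^4 ≡ 508^2 = 258064 ≡ 145
246^8 ≡ 145^2 = 21025 ≡ 253
246^16 ≡ 253^2 = 64009 ≡ 539
246^32 ≡ 539^2 = 290521 ≡ 290
246^64 ≡ 290^2 = 84100 ≡ 435
246^128 ≡ 435^2 = 189225 ≡ 546
183 = 128 + 32 + 16 + 4 + 2 + 1, so 246^183 ≡ 546·290·539·145·508·246 ≡ 417 (mod 577)
R · y^e mod p:
482^2 = 232324 ≡ 370
482^4 ≡ 370^2 = 136900 ≡ 151
482^8 ≡ 151^2 = 22801 ≡ 298
482^16 ≡ 298^2 = 88804 ≡ 523
482^32 ≡ 523^2 = 273529 ≡ 31
482^64 ≡ 31^2 = 961 ≡ 384
482^128 ≡ 384^2 = 147456 ≡ 321
482^256 ≡ 321^2 = 103041 ≡ 335
355 = 256 + 64 + 32 + 2 + 1, so 482^355 ≡ 335·384·31·370·482 ≡ 416 (mod 577)
44·416 = 18304 ≡ 417 (mod 577)
417 ≡ 417 (mod 577); signature holds.

passes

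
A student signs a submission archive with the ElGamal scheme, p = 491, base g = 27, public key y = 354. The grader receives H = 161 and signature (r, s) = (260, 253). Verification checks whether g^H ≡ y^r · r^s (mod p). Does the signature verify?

Left side g^H mod p:
27^2 = 729 ≡ 238
27^4 ≡ 238^2 = 56644 ≡ 179
27^8 ≡ 179^2 = 32041 ≡ 126
27^16 ≡ 126^2 = 15876 ≡ 164
27^32 ≡ 164^2 = 26896 ≡ 382
27^64 ≡ 382^2 = 145924 ≡ 97
27^128 ≡ 97^2 = 9409 ≡ 80
161 = 128 + 32 + 1, so 27^161 ≡ 80·382·27 ≡ 240 (mod 491)
Right side y^r · r^s mod p:
354^2 = 125316 ≡ 111
354^4 ≡ 111^2 = 12321 ≡ 46
354^8 ≡ 46^2 = 2116 ≡ 152
354^16 ≡ 152^2 = 23104 ≡ 27
354^32 ≡ 27^2 = 729 ≡ 238
354^64 ≡ 238^2 = 56644 ≡ 179
354^128 ≡ 179^2 = 32041 ≡ 126
354^256 ≡ 126^2 = 15876 ≡ 164
260 = 256 + 4, so 354^260 ≡ 164·46 ≡ 179 (mod 491)
260^2 = 67600 ≡ 333
260^4 ≡ 333^2 = 110889 ≡ 414
260^8 ≡ 414^2 = 171396 ≡ 37
260^16 ≡ 37^2 = 1369 ≡ 387
260^32 ≡ 387^2 = 149769 ≡ 14
260^64 ≡ 14^2 = 196
260^128 ≡ 196^2 = 38416 ≡ 118
253 = 128 + 64 + 32 + 16 + 8 + 4 + 1, so 260^253 ≡ 118·196·14·387·37·414·260 ≡ 37 (mod 491)
179·37 = 6623 ≡ 240 (mod 491)
240 ≡ 240 (mod 491), so the signature is genuine.

verifies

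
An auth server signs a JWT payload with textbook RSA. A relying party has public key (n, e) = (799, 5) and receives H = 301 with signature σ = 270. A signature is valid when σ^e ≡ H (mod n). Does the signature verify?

σ^2 ≡ 270^2 = 72900 ≡ 191
σ^4 ≡ 191^2 = 36481 ≡ 526
5 = 4 + 1, so σ^5 ≡ 526·270 ≡ 597 (mod 799)
The recovered value 597 does not match the digest 301.

does not verify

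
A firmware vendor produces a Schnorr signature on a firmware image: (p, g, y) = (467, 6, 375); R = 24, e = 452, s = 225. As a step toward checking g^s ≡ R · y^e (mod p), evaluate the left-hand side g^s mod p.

393

6^2 = 36
6^4 ≡ 36^2 = 1296 ≡ 362
6^8 ≡ 362^2 = 131044 ≡ 284
6^16 ≡ 284^2 = 80656 ≡ 332
6^32 ≡ 332^2 = 110224 ≡ 12
6^64 ≡ 12^2 = 144
6^128 ≡ 144^2 = 20736 ≡ 188
225 = 128 + 64 + 32 + 1, so 6^225 ≡ 188·144·12·6 ≡ 393 (mod 467)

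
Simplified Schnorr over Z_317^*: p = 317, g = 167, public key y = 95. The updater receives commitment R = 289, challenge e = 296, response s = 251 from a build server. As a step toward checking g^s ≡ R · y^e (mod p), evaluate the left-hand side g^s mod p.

Squares mod 317: 167^1≡167, 167^2≡310, 167^4≡49, 167^8≡182, 167^16≡156, 167^32≡244, 167^64≡257, 167^128≡113
251 = 128 + 64 + 32 + 16 + 8 + 2 + 1, so 167^251 ≡ 113·257·244·156·182·310·167 ≡ 294 (mod 317)

294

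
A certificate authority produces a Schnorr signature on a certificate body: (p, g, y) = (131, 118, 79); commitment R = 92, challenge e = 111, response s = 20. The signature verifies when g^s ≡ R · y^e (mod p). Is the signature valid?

g^s mod p:
Squares mod 131: 118^1≡118, 118^2≡38, 118^4≡3, 118^8≡9, 118^16≡81
20 = 16 + 4, so 118^20 ≡ 81·3 ≡ 112 (mod 131)
R · y^e mod p:
Squares mod 131: 79^1≡79, 79^2≡84, 79^4≡113, 79^8≡62, 79^16≡45, 79^32≡60, 79^64≡63
111 = 64 + 32 + 8 + 4 + 2 + 1, so 79^111 ≡ 63·60·62·113·84·79 ≡ 24 (mod 131)
92·24 = 2208 ≡ 112 (mod 131)
112 ≡ 112 (mod 131); signature holds.

valid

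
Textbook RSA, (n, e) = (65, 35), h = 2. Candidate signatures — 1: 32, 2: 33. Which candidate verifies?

Candidate 1: 32^2 = 1024 ≡ 49; 32^4 ≡ 49^2 = 2401 ≡ 61; 32^8 ≡ 61^2 = 3721 ≡ 16; 32^16 ≡ 16^2 = 256 ≡ 61; 32^32 ≡ 61^2 = 3721 ≡ 16; 35 = 32 + 2 + 1, so 32^35 ≡ 16·49·32 ≡ 63 (mod 65)
Candidate 2: 33^2 = 1089 ≡ 49; 33^4 ≡ 49^2 = 2401 ≡ 61; 33^8 ≡ 61^2 = 3721 ≡ 16; 33^16 ≡ 16^2 = 256 ≡ 61; 33^32 ≡ 61^2 = 3721 ≡ 16; 35 = 32 + 2 + 1, so 33^35 ≡ 16·49·33 ≡ 2 (mod 65)
  → matches h = 2

2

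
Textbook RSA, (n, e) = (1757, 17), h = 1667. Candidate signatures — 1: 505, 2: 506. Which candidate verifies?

1

Candidate 1: 505^2 = 255025 ≡ 260; 505^4 ≡ 260^2 = 67600 ≡ 834; 505^8 ≡ 834^2 = 695556 ≡ 1541; 505^16 ≡ 1541^2 = 2374681 ≡ 974; 17 = 16 + 1, so 505^17 ≡ 974·505 ≡ 1667 (mod 1757)
  → matches h = 1667
Candidate 2: 506^2 = 256036 ≡ 1271; 506^4 ≡ 1271^2 = 1615441 ≡ 758; 506^8 ≡ 758^2 = 574564 ≡ 25; 506^16 ≡ 25^2 = 625; 17 = 16 + 1, so 506^17 ≡ 625·506 ≡ 1747 (mod 1757)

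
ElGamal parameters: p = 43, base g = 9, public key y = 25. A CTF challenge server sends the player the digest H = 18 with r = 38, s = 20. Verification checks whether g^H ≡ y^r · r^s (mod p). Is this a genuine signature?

forged

Left side g^H mod p:
9^18 mod 43 = 21
Right side y^r · r^s mod p:
25^38 mod 43 = 10
38^20 mod 43 = 17
10·17 = 170 ≡ 41 (mod 43)
21 ≠ 41, so verification fails.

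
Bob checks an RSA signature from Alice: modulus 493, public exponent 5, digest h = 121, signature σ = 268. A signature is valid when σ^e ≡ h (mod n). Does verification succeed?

σ^5 mod 493 = 132
The recovered value 132 does not match the digest 121.

fails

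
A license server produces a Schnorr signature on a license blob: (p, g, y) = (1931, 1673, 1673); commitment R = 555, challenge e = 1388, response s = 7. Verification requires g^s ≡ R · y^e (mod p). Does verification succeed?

g^s mod p:
1673^2 = 2798929 ≡ 910
1673^4 ≡ 910^2 = 828100 ≡ 1632
7 = 4 + 2 + 1, so 1673^7 ≡ 1632·910·1673 ≡ 1577 (mod 1931)
R · y^e mod p:
1673^2 = 2798929 ≡ 910
1673^4 ≡ 910^2 = 828100 ≡ 1632
1673^8 ≡ 1632^2 = 2663424 ≡ 575
1673^16 ≡ 575^2 = 330625 ≡ 424
1673^32 ≡ 424^2 = 179776 ≡ 193
1673^64 ≡ 193^2 = 37249 ≡ 560
1673^128 ≡ 560^2 = 313600 ≡ 778
1673^256 ≡ 778^2 = 605284 ≡ 881
1673^512 ≡ 881^2 = 776161 ≡ 1830
1673^1024 ≡ 1830^2 = 3348900 ≡ 546
1388 = 1024 + 256 + 64 + 32 + 8 + 4, so 1673^1388 ≡ 546·881·560·193·575·1632 ≡ 396 (mod 1931)
555·396 = 219780 ≡ 1577 (mod 1931)
1577 ≡ 1577 (mod 1931); signature holds.

passes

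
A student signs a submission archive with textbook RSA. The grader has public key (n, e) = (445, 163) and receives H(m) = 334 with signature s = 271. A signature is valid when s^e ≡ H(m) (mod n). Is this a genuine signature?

Squares mod 445: s^1≡271, s^2≡16, s^4≡256, s^8≡121, s^16≡401, s^32≡156, s^64≡306, s^128≡186
163 = 128 + 32 + 2 + 1, so s^163 ≡ 186·156·16·271 ≡ 306 (mod 445)
The recovered value 306 does not match the digest 334.

forged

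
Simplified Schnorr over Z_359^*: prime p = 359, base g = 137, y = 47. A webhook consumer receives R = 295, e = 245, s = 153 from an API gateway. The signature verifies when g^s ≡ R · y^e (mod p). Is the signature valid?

valid

g^s mod p:
Squares mod 359: 137^1≡137, 137^2≡101, 137^4≡149, 137^8≡302, 137^16≡18, 137^32≡324, 137^64≡148, 137^128≡5
153 = 128 + 16 + 8 + 1, so 137^153 ≡ 5·18·302·137 ≡ 112 (mod 359)
R · y^e mod p:
Squares mod 359: 47^1≡47, 47^2≡55, 47^4≡153, 47^8≡74, 47^16≡91, 47^32≡24, 47^64≡217, 47^128≡60
245 = 128 + 64 + 32 + 16 + 4 + 1, so 47^245 ≡ 60·217·24·91·153·47 ≡ 88 (mod 359)
295·88 = 25960 ≡ 112 (mod 359)
112 ≡ 112 (mod 359); signature holds.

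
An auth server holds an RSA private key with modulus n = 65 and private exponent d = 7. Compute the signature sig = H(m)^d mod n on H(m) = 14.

(H(m))^2 ≡ 14^2 = 196 ≡ 1
(H(m))^4 ≡ 1^2 = 1
7 = 4 + 2 + 1, so (H(m))^7 ≡ 1·1·14 ≡ 14 (mod 65)

14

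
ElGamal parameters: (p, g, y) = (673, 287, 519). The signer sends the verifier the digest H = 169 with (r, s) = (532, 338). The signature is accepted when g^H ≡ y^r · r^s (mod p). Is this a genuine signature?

forged

Left side g^H mod p:
Squares mod 673: 287^1≡287, 287^2≡263, 287^4≡523, 287^8≡291, 287^16≡556, 287^32≡229, 287^64≡620, 287^128≡117
169 = 128 + 32 + 8 + 1, so 287^169 ≡ 117·229·291·287 ≡ 494 (mod 673)
Right side y^r · r^s mod p:
Squares mod 673: 519^1≡519, 519^2≡161, 519^4≡347, 519^8≡615, 519^16≡672, 519^32≡1, 519^64≡1, 519^128≡1, 519^256≡1, 519^512≡1
532 = 512 + 16 + 4, so 519^532 ≡ 1·672·347 ≡ 326 (mod 673)
Squares mod 673: 532^1≡532, 532^2≡364, 532^4≡588, 532^8≡495, 532^16≡53, 532^32≡117, 532^64≡229, 532^128≡620, 532^256≡117
338 = 256 + 64 + 16 + 2, so 532^338 ≡ 117·229·53·364 ≡ 309 (mod 673)
326·309 = 100734 ≡ 457 (mod 673)
494 ≠ 457, so verification fails.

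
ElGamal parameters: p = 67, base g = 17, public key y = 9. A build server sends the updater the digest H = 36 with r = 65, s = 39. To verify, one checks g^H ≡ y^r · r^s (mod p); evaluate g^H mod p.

22

17^36 mod 67 = 22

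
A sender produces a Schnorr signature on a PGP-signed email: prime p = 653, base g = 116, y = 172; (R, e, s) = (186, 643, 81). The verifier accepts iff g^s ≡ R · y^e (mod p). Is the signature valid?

valid

g^s mod p:
Squares mod 653: 116^1≡116, 116^2≡396, 116^4≡96, 116^8≡74, 116^16≡252, 116^32≡163, 116^64≡449
81 = 64 + 16 + 1, so 116^81 ≡ 449·252·116 ≡ 521 (mod 653)
R · y^e mod p:
Squares mod 653: 172^1≡172, 172^2≡199, 172^4≡421, 172^8≡278, 172^16≡230, 172^32≡7, 172^64≡49, 172^128≡442, 172^256≡117, 172^512≡629
643 = 512 + 128 + 2 + 1, so 172^643 ≡ 629·442·199·172 ≡ 231 (mod 653)
186·231 = 42966 ≡ 521 (mod 653)
521 ≡ 521 (mod 653); signature holds.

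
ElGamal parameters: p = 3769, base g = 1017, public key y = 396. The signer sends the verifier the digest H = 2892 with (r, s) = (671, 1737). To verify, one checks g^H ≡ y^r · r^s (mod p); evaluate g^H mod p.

2296

1017^2 = 1034289 ≡ 1583
1017^4 ≡ 1583^2 = 2505889 ≡ 3273
1017^8 ≡ 3273^2 = 10712529 ≡ 1031
1017^16 ≡ 1031^2 = 1062961 ≡ 103
1017^32 ≡ 103^2 = 10609 ≡ 3071
1017^64 ≡ 3071^2 = 9431041 ≡ 1003
1017^128 ≡ 1003^2 = 1006009 ≡ 3455
1017^256 ≡ 3455^2 = 11937025 ≡ 602
1017^512 ≡ 602^2 = 362404 ≡ 580
1017^1024 ≡ 580^2 = 336400 ≡ 959
1017^2048 ≡ 959^2 = 919681 ≡ 45
2892 = 2048 + 512 + 256 + 64 + 8 + 4, so 1017^2892 ≡ 45·580·602·1003·1031·3273 ≡ 2296 (mod 3769)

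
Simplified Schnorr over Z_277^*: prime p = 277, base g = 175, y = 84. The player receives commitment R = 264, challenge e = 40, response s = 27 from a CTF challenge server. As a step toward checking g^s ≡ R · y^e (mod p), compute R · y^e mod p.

Squares mod 277: 84^1≡84, 84^2≡131, 84^4≡264, 84^8≡169, 84^16≡30, 84^32≡69
40 = 32 + 8, so 84^40 ≡ 69·169 ≡ 27 (mod 277)
R · y^e ≡ 264·27 = 7128 ≡ 203 (mod 277)

203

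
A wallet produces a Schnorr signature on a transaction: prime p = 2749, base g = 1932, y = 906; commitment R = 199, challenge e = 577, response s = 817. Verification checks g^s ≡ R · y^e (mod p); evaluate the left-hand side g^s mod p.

2462

1932^817 mod 2749 = 2462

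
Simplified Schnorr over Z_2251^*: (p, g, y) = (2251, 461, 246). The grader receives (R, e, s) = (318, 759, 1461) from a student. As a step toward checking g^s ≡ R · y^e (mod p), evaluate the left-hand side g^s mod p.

16

461^2 = 212521 ≡ 927
461^4 ≡ 927^2 = 859329 ≡ 1698
461^8 ≡ 1698^2 = 2883204 ≡ 1924
461^16 ≡ 1924^2 = 3701776 ≡ 1132
461^32 ≡ 1132^2 = 1281424 ≡ 605
461^64 ≡ 605^2 = 366025 ≡ 1363
461^128 ≡ 1363^2 = 1857769 ≡ 694
461^256 ≡ 694^2 = 481636 ≡ 2173
461^512 ≡ 2173^2 = 4721929 ≡ 1582
461^1024 ≡ 1582^2 = 2502724 ≡ 1863
1461 = 1024 + 256 + 128 + 32 + 16 + 4 + 1, so 461^1461 ≡ 1863·2173·694·605·1132·1698·461 ≡ 16 (mod 2251)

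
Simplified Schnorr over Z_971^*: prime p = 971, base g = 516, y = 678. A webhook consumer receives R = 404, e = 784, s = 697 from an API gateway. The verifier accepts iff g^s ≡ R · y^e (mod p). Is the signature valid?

g^s mod p:
516^2 = 266256 ≡ 202
516^4 ≡ 202^2 = 40804 ≡ 22
516^8 ≡ 22^2 = 484
516^16 ≡ 484^2 = 234256 ≡ 245
516^32 ≡ 245^2 = 60025 ≡ 794
516^64 ≡ 794^2 = 630436 ≡ 257
516^128 ≡ 257^2 = 66049 ≡ 21
516^256 ≡ 21^2 = 441
516^512 ≡ 441^2 = 194481 ≡ 281
697 = 512 + 128 + 32 + 16 + 8 + 1, so 516^697 ≡ 281·21·794·245·484·516 ≡ 359 (mod 971)
R · y^e mod p:
678^2 = 459684 ≡ 401
678^4 ≡ 401^2 = 160801 ≡ 586
678^8 ≡ 586^2 = 343396 ≡ 633
678^16 ≡ 633^2 = 400689 ≡ 637
678^32 ≡ 637^2 = 405769 ≡ 862
678^64 ≡ 862^2 = 743044 ≡ 229
678^128 ≡ 229^2 = 52441 ≡ 7
678^256 ≡ 7^2 = 49
678^512 ≡ 49^2 = 2401 ≡ 459
784 = 512 + 256 + 16, so 678^784 ≡ 459·49·637 ≡ 633 (mod 971)
404·633 = 255732 ≡ 359 (mod 971)
359 ≡ 359 (mod 971); signature holds.

valid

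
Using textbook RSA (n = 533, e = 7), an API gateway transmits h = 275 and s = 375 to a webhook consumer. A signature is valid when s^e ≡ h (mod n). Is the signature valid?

valid

s^7 mod 533 = 275
275 = h, so the signature checks out.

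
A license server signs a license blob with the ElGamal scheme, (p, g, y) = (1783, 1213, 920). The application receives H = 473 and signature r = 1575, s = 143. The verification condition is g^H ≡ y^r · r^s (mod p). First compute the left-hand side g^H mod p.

1213^2 = 1471369 ≡ 394
1213^4 ≡ 394^2 = 155236 ≡ 115
1213^8 ≡ 115^2 = 13225 ≡ 744
1213^16 ≡ 744^2 = 553536 ≡ 806
1213^32 ≡ 806^2 = 649636 ≡ 624
1213^64 ≡ 624^2 = 389376 ≡ 682
1213^128 ≡ 682^2 = 465124 ≡ 1544
1213^256 ≡ 1544^2 = 2383936 ≡ 65
473 = 256 + 128 + 64 + 16 + 8 + 1, so 1213^473 ≡ 65·1544·682·806·744·1213 ≡ 895 (mod 1783)

895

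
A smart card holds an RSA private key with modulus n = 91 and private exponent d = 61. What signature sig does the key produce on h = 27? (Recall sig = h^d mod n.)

h^2 ≡ 27^2 = 729 ≡ 1
h^4 ≡ 1^2 = 1
h^8 ≡ 1^2 = 1
h^16 ≡ 1^2 = 1
h^32 ≡ 1^2 = 1
61 = 32 + 16 + 8 + 4 + 1, so h^61 ≡ 1·1·1·1·27 ≡ 27 (mod 91)

27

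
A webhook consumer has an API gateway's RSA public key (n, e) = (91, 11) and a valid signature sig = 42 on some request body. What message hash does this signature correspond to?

35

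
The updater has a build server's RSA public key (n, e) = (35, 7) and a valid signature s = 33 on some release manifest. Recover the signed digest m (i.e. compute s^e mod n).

s^2 ≡ 33^2 = 1089 ≡ 4
s^4 ≡ 4^2 = 16
7 = 4 + 2 + 1, so s^7 ≡ 16·4·33 ≡ 12 (mod 35)

12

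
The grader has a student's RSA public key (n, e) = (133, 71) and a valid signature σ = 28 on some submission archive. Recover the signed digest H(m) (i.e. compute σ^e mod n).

σ^2 ≡ 28^2 = 784 ≡ 119
σ^4 ≡ 119^2 = 14161 ≡ 63
σ^8 ≡ 63^2 = 3969 ≡ 112
σ^16 ≡ 112^2 = 12544 ≡ 42
σ^32 ≡ 42^2 = 1764 ≡ 35
σ^64 ≡ 35^2 = 1225 ≡ 28
71 = 64 + 4 + 2 + 1, so σ^71 ≡ 28·63·119·28 ≡ 112 (mod 133)

112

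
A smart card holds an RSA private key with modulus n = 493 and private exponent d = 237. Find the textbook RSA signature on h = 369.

388

h^2 ≡ 369^2 = 136161 ≡ 93
h^4 ≡ 93^2 = 8649 ≡ 268
h^8 ≡ 268^2 = 71824 ≡ 339
h^16 ≡ 339^2 = 114921 ≡ 52
h^32 ≡ 52^2 = 2704 ≡ 239
h^64 ≡ 239^2 = 57121 ≡ 426
h^128 ≡ 426^2 = 181476 ≡ 52
237 = 128 + 64 + 32 + 8 + 4 + 1, so h^237 ≡ 52·426·239·339·268·369 ≡ 388 (mod 493)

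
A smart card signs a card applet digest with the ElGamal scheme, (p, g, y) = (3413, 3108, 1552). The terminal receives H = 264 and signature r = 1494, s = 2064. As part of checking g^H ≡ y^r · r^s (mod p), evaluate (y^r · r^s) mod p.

716

1552^2 = 2408704 ≡ 2539
1552^4 ≡ 2539^2 = 6446521 ≡ 2777
1552^8 ≡ 2777^2 = 7711729 ≡ 1762
1552^16 ≡ 1762^2 = 3104644 ≡ 2227
1552^32 ≡ 2227^2 = 4959529 ≡ 440
1552^64 ≡ 440^2 = 193600 ≡ 2472
1552^128 ≡ 2472^2 = 6110784 ≡ 1514
1552^256 ≡ 1514^2 = 2292196 ≡ 2073
1552^512 ≡ 2073^2 = 4297329 ≡ 362
1552^1024 ≡ 362^2 = 131044 ≡ 1350
1494 = 1024 + 256 + 128 + 64 + 16 + 4 + 2, so 1552^1494 ≡ 1350·2073·1514·2472·2227·2777·2539 ≡ 3389 (mod 3413)
1494^2 = 2232036 ≡ 3347
1494^4 ≡ 3347^2 = 11202409 ≡ 943
1494^8 ≡ 943^2 = 889249 ≡ 1869
1494^16 ≡ 1869^2 = 3493161 ≡ 1662
1494^32 ≡ 1662^2 = 2762244 ≡ 1127
1494^64 ≡ 1127^2 = 1270129 ≡ 493
1494^128 ≡ 493^2 = 243049 ≡ 726
1494^256 ≡ 726^2 = 527076 ≡ 1474
1494^512 ≡ 1474^2 = 2172676 ≡ 2008
1494^1024 ≡ 2008^2 = 4032064 ≡ 1311
1494^2048 ≡ 1311^2 = 1718721 ≡ 1982
2064 = 2048 + 16, so 1494^2064 ≡ 1982·1662 ≡ 539 (mod 3413)
y^r · r^s ≡ 3389·539 = 1826671 ≡ 716 (mod 3413)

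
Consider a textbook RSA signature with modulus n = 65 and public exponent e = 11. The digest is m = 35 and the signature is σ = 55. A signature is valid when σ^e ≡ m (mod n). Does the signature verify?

σ^2 ≡ 55^2 = 3025 ≡ 35
σ^4 ≡ 35^2 = 1225 ≡ 55
σ^8 ≡ 55^2 = 3025 ≡ 35
11 = 8 + 2 + 1, so σ^11 ≡ 35·35·55 ≡ 35 (mod 65)
35 = m, so the signature checks out.

verifies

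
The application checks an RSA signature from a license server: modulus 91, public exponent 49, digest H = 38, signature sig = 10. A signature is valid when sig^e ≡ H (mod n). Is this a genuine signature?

sig^2 ≡ 10^2 = 100 ≡ 9
sig^4 ≡ 9^2 = 81
sig^8 ≡ 81^2 = 6561 ≡ 9
sig^16 ≡ 9^2 = 81
sig^32 ≡ 81^2 = 6561 ≡ 9
49 = 32 + 16 + 1, so sig^49 ≡ 9·81·10 ≡ 10 (mod 91)
10 ≠ 38, so verification fails.

forged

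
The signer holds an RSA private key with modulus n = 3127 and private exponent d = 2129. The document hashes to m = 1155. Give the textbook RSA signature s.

1210

m^2 ≡ 1155^2 = 1334025 ≡ 1923
m^4 ≡ 1923^2 = 3697929 ≡ 1815
m^8 ≡ 1815^2 = 3294225 ≡ 1494
m^16 ≡ 1494^2 = 2232036 ≡ 2485
m^32 ≡ 2485^2 = 6175225 ≡ 2527
m^64 ≡ 2527^2 = 6385729 ≡ 395
m^128 ≡ 395^2 = 156025 ≡ 2802
m^256 ≡ 2802^2 = 7851204 ≡ 2434
m^512 ≡ 2434^2 = 5924356 ≡ 1818
m^1024 ≡ 1818^2 = 3305124 ≡ 3012
m^2048 ≡ 3012^2 = 9072144 ≡ 717
2129 = 2048 + 64 + 16 + 1, so m^2129 ≡ 717·395·2485·1155 ≡ 1210 (mod 3127)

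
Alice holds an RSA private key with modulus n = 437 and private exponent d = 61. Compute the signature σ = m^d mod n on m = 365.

Squares mod 437: m^1≡365, m^2≡377, m^4≡104, m^8≡328, m^16≡82, m^32≡169
61 = 32 + 16 + 8 + 4 + 1, so m^61 ≡ 169·82·328·104·365 ≡ 329 (mod 437)

329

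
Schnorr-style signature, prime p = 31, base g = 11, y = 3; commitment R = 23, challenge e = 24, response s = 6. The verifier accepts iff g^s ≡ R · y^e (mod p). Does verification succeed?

fails

g^s mod p:
11^6 mod 31 = 4
R · y^e mod p:
3^24 mod 31 = 2
23·2 = 46 ≡ 15 (mod 31)
4 ≠ 15; the check fails.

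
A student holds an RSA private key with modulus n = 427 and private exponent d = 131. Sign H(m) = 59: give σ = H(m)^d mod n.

(H(m))^2 ≡ 59^2 = 3481 ≡ 65
(H(m))^4 ≡ 65^2 = 4225 ≡ 382
(H(m))^8 ≡ 382^2 = 145924 ≡ 317
(H(m))^16 ≡ 317^2 = 100489 ≡ 144
(H(m))^32 ≡ 144^2 = 20736 ≡ 240
(H(m))^64 ≡ 240^2 = 57600 ≡ 382
(H(m))^128 ≡ 382^2 = 145924 ≡ 317
131 = 128 + 2 + 1, so (H(m))^131 ≡ 317·65·59 ≡ 26 (mod 427)

26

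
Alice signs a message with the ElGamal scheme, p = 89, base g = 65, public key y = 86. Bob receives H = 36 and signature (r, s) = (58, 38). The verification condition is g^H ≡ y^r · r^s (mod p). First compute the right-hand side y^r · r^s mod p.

86^2 = 7396 ≡ 9
86^4 ≡ 9^2 = 81
86^8 ≡ 81^2 = 6561 ≡ 64
86^16 ≡ 64^2 = 4096 ≡ 2
86^32 ≡ 2^2 = 4
58 = 32 + 16 + 8 + 2, so 86^58 ≡ 4·2·64·9 ≡ 69 (mod 89)
58^2 = 3364 ≡ 71
58^4 ≡ 71^2 = 5041 ≡ 57
58^8 ≡ 57^2 = 3249 ≡ 45
58^16 ≡ 45^2 = 2025 ≡ 67
58^32 ≡ 67^2 = 4489 ≡ 39
38 = 32 + 4 + 2, so 58^38 ≡ 39·57·71 ≡ 36 (mod 89)
y^r · r^s ≡ 69·36 = 2484 ≡ 81 (mod 89)

81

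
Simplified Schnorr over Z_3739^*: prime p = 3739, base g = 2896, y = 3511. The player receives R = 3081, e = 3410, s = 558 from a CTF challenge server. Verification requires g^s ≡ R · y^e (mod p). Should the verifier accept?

g^s mod p:
2896^2 = 8386816 ≡ 239
2896^4 ≡ 239^2 = 57121 ≡ 1036
2896^8 ≡ 1036^2 = 1073296 ≡ 203
2896^16 ≡ 203^2 = 41209 ≡ 80
2896^32 ≡ 80^2 = 6400 ≡ 2661
2896^64 ≡ 2661^2 = 7080921 ≡ 2994
2896^128 ≡ 2994^2 = 8964036 ≡ 1653
2896^256 ≡ 1653^2 = 2732409 ≡ 2939
2896^512 ≡ 2939^2 = 8637721 ≡ 631
558 = 512 + 32 + 8 + 4 + 2, so 2896^558 ≡ 631·2661·203·1036·239 ≡ 2237 (mod 3739)
R · y^e mod p:
3511^2 = 12327121 ≡ 3377
3511^4 ≡ 3377^2 = 11404129 ≡ 179
3511^8 ≡ 179^2 = 32041 ≡ 2129
3511^16 ≡ 2129^2 = 4532641 ≡ 973
3511^32 ≡ 973^2 = 946729 ≡ 762
3511^64 ≡ 762^2 = 580644 ≡ 1099
3511^128 ≡ 1099^2 = 1207801 ≡ 104
3511^256 ≡ 104^2 = 10816 ≡ 3338
3511^512 ≡ 3338^2 = 11142244 ≡ 24
3511^1024 ≡ 24^2 = 576
3511^2048 ≡ 576^2 = 331776 ≡ 2744
3410 = 2048 + 1024 + 256 + 64 + 16 + 2, so 3511^3410 ≡ 2744·576·3338·1099·973·3377 ≡ 100 (mod 3739)
3081·100 = 308100 ≡ 1502 (mod 3739)
2237 ≠ 1502; the check fails.

reject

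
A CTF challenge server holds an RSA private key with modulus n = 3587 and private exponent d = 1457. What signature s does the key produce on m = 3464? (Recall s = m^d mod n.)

m^2 ≡ 3464^2 = 11999296 ≡ 781
m^4 ≡ 781^2 = 609961 ≡ 171
m^8 ≡ 171^2 = 29241 ≡ 545
m^16 ≡ 545^2 = 297025 ≡ 2891
m^32 ≡ 2891^2 = 8357881 ≡ 171
m^64 ≡ 171^2 = 29241 ≡ 545
m^128 ≡ 545^2 = 297025 ≡ 2891
m^256 ≡ 2891^2 = 8357881 ≡ 171
m^512 ≡ 171^2 = 29241 ≡ 545
m^1024 ≡ 545^2 = 297025 ≡ 2891
1457 = 1024 + 256 + 128 + 32 + 16 + 1, so m^1457 ≡ 2891·171·2891·171·2891·3464 ≡ 3464 (mod 3587)

3464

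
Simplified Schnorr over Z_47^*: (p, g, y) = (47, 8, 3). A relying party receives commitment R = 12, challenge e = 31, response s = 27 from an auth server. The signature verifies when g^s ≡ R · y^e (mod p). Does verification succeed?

g^s mod p:
Squares mod 47: 8^1≡8, 8^2≡17, 8^4≡7, 8^8≡2, 8^16≡4
27 = 16 + 8 + 2 + 1, so 8^27 ≡ 4·2·17·8 ≡ 7 (mod 47)
R · y^e mod p:
Squares mod 47: 3^1≡3, 3^2≡9, 3^4≡34, 3^8≡28, 3^16≡32
31 = 16 + 8 + 4 + 2 + 1, so 3^31 ≡ 32·28·34·9·3 ≡ 28 (mod 47)
12·28 = 336 ≡ 7 (mod 47)
7 ≡ 7 (mod 47); signature holds.

passes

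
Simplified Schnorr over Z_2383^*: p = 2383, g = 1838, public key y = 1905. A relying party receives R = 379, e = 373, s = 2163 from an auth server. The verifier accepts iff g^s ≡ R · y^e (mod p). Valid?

yes

g^s mod p:
Squares mod 2383: 1838^1≡1838, 1838^2≡1533, 1838^4≡451, 1838^8≡846, 1838^16≡816, 1838^32≡999, 1838^64≡1907, 1838^128≡191, 1838^256≡736, 1838^512≡755, 1838^1024≡488, 1838^2048≡2227
2163 = 2048 + 64 + 32 + 16 + 2 + 1, so 1838^2163 ≡ 2227·1907·999·816·1533·1838 ≡ 288 (mod 2383)
R · y^e mod p:
Squares mod 2383: 1905^1≡1905, 1905^2≡2099, 1905^4≡2017, 1905^8≡508, 1905^16≡700, 1905^32≡1485, 1905^64≡950, 1905^128≡1726, 1905^256≡326
373 = 256 + 64 + 32 + 16 + 4 + 1, so 1905^373 ≡ 326·950·1485·700·2017·1905 ≡ 1755 (mod 2383)
379·1755 = 665145 ≡ 288 (mod 2383)
288 ≡ 288 (mod 2383); signature holds.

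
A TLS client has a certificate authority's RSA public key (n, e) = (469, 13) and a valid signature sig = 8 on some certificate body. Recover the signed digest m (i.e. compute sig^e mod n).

sig^13 mod 469 = 204

204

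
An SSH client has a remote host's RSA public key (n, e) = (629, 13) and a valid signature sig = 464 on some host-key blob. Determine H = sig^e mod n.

224

sig^2 ≡ 464^2 = 215296 ≡ 178
sig^4 ≡ 178^2 = 31684 ≡ 234
sig^8 ≡ 234^2 = 54756 ≡ 33
13 = 8 + 4 + 1, so sig^13 ≡ 33·234·464 ≡ 224 (mod 629)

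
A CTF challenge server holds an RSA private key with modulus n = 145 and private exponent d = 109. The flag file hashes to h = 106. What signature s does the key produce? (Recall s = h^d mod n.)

31

h^109 mod 145 = 31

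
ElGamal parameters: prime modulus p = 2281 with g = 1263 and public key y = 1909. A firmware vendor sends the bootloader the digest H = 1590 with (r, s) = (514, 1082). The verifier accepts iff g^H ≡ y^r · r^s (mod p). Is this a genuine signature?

Left side g^H mod p:
1263^2 = 1595169 ≡ 750
1263^4 ≡ 750^2 = 562500 ≡ 1374
1263^8 ≡ 1374^2 = 1887876 ≡ 1489
1263^16 ≡ 1489^2 = 2217121 ≡ 2270
1263^32 ≡ 2270^2 = 5152900 ≡ 121
1263^64 ≡ 121^2 = 14641 ≡ 955
1263^128 ≡ 955^2 = 912025 ≡ 1906
1263^256 ≡ 1906^2 = 3632836 ≡ 1484
1263^512 ≡ 1484^2 = 2202256 ≡ 1091
1263^1024 ≡ 1091^2 = 1190281 ≡ 1880
1590 = 1024 + 512 + 32 + 16 + 4 + 2, so 1263^1590 ≡ 1880·1091·121·2270·1374·750 ≡ 1024 (mod 2281)
Right side y^r · r^s mod p:
1909^2 = 3644281 ≡ 1524
1909^4 ≡ 1524^2 = 2322576 ≡ 518
1909^8 ≡ 518^2 = 268324 ≡ 1447
1909^16 ≡ 1447^2 = 2093809 ≡ 2132
1909^32 ≡ 2132^2 = 4545424 ≡ 1672
1909^64 ≡ 1672^2 = 2795584 ≡ 1359
1909^128 ≡ 1359^2 = 1846881 ≡ 1552
1909^256 ≡ 1552^2 = 2408704 ≡ 2249
1909^512 ≡ 2249^2 = 5058001 ≡ 1024
514 = 512 + 2, so 1909^514 ≡ 1024·1524 ≡ 372 (mod 2281)
514^2 = 264196 ≡ 1881
514^4 ≡ 1881^2 = 3538161 ≡ 330
514^8 ≡ 330^2 = 108900 ≡ 1693
514^16 ≡ 1693^2 = 2866249 ≡ 1313
514^32 ≡ 1313^2 = 1723969 ≡ 1814
514^64 ≡ 1814^2 = 3290596 ≡ 1394
514^128 ≡ 1394^2 = 1943236 ≡ 2105
514^256 ≡ 2105^2 = 4431025 ≡ 1323
514^512 ≡ 1323^2 = 1750329 ≡ 802
514^1024 ≡ 802^2 = 643204 ≡ 2243
1082 = 1024 + 32 + 16 + 8 + 2, so 514^1082 ≡ 2243·1814·1313·1693·1881 ≡ 802 (mod 2281)
372·802 = 298344 ≡ 1814 (mod 2281)
1024 ≠ 1814, so verification fails.

forged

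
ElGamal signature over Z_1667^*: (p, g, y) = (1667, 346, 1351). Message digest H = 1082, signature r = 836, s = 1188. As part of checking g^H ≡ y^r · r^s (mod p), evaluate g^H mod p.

346^2 = 119716 ≡ 1359
346^4 ≡ 1359^2 = 1846881 ≡ 1512
346^8 ≡ 1512^2 = 2286144 ≡ 687
346^16 ≡ 687^2 = 471969 ≡ 208
346^32 ≡ 208^2 = 43264 ≡ 1589
346^64 ≡ 1589^2 = 2524921 ≡ 1083
346^128 ≡ 1083^2 = 1172889 ≡ 988
346^256 ≡ 988^2 = 976144 ≡ 949
346^512 ≡ 949^2 = 900601 ≡ 421
346^1024 ≡ 421^2 = 177241 ≡ 539
1082 = 1024 + 32 + 16 + 8 + 2, so 346^1082 ≡ 539·1589·208·687·1359 ≡ 757 (mod 1667)

757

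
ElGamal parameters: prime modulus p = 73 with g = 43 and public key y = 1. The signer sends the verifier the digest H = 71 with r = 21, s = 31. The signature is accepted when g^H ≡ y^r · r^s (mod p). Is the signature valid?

invalid

Left side g^H mod p:
43^2 = 1849 ≡ 24
43^4 ≡ 24^2 = 576 ≡ 65
43^8 ≡ 65^2 = 4225 ≡ 64
43^16 ≡ 64^2 = 4096 ≡ 8
43^32 ≡ 8^2 = 64
43^64 ≡ 64^2 = 4096 ≡ 8
71 = 64 + 4 + 2 + 1, so 43^71 ≡ 8·65·24·43 ≡ 17 (mod 73)
Right side y^r · r^s mod p:
1^2 = 1
1^4 ≡ 1^2 = 1
1^8 ≡ 1^2 = 1
1^16 ≡ 1^2 = 1
21 = 16 + 4 + 1, so 1^21 ≡ 1·1·1 ≡ 1 (mod 73)
21^2 = 441 ≡ 3
21^4 ≡ 3^2 = 9
21^8 ≡ 9^2 = 81 ≡ 8
21^16 ≡ 8^2 = 64
31 = 16 + 8 + 4 + 2 + 1, so 21^31 ≡ 64·8·9·3·21 ≡ 56 (mod 73)
1·56 = 56 ≡ 56 (mod 73)
17 ≠ 56, so verification fails.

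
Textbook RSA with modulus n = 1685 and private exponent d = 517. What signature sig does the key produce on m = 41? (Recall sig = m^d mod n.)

1121

m^2 ≡ 41^2 = 1681
m^4 ≡ 1681^2 = 2825761 ≡ 16
m^8 ≡ 16^2 = 256
m^16 ≡ 256^2 = 65536 ≡ 1506
m^32 ≡ 1506^2 = 2268036 ≡ 26
m^64 ≡ 26^2 = 676
m^128 ≡ 676^2 = 456976 ≡ 341
m^256 ≡ 341^2 = 116281 ≡ 16
m^512 ≡ 16^2 = 256
517 = 512 + 4 + 1, so m^517 ≡ 256·16·41 ≡ 1121 (mod 1685)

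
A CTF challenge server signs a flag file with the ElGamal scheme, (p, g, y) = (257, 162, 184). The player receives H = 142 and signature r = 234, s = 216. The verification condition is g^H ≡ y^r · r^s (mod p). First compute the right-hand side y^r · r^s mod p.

68

184^2 = 33856 ≡ 189
184^4 ≡ 189^2 = 35721 ≡ 255
184^8 ≡ 255^2 = 65025 ≡ 4
184^16 ≡ 4^2 = 16
184^32 ≡ 16^2 = 256
184^64 ≡ 256^2 = 65536 ≡ 1
184^128 ≡ 1^2 = 1
234 = 128 + 64 + 32 + 8 + 2, so 184^234 ≡ 1·1·256·4·189 ≡ 15 (mod 257)
234^2 = 54756 ≡ 15
234^4 ≡ 15^2 = 225
234^8 ≡ 225^2 = 50625 ≡ 253
234^16 ≡ 253^2 = 64009 ≡ 16
234^32 ≡ 16^2 = 256
234^64 ≡ 256^2 = 65536 ≡ 1
234^128 ≡ 1^2 = 1
216 = 128 + 64 + 16 + 8, so 234^216 ≡ 1·1·16·253 ≡ 193 (mod 257)
y^r · r^s ≡ 15·193 = 2895 ≡ 68 (mod 257)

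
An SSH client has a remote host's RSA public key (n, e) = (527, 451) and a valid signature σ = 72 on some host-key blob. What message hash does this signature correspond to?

506

Squares mod 527: σ^1≡72, σ^2≡441, σ^4≡18, σ^8≡324, σ^16≡103, σ^32≡69, σ^64≡18, σ^128≡324, σ^256≡103
451 = 256 + 128 + 64 + 2 + 1, so σ^451 ≡ 103·324·18·441·72 ≡ 506 (mod 527)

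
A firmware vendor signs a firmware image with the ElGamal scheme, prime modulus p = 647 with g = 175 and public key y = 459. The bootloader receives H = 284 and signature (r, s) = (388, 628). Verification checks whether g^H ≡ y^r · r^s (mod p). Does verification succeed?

Left side g^H mod p:
175^284 mod 647 = 553
Right side y^r · r^s mod p:
459^388 mod 647 = 318
388^628 mod 647 = 403
318·403 = 128154 ≡ 48 (mod 647)
553 ≠ 48, so verification fails.

fails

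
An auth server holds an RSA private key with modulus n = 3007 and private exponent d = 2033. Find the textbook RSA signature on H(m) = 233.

(H(m))^2 ≡ 233^2 = 54289 ≡ 163
(H(m))^4 ≡ 163^2 = 26569 ≡ 2513
(H(m))^8 ≡ 2513^2 = 6315169 ≡ 469
(H(m))^16 ≡ 469^2 = 219961 ≡ 450
(H(m))^32 ≡ 450^2 = 202500 ≡ 1031
(H(m))^64 ≡ 1031^2 = 1062961 ≡ 1490
(H(m))^128 ≡ 1490^2 = 2220100 ≡ 934
(H(m))^256 ≡ 934^2 = 872356 ≡ 326
(H(m))^512 ≡ 326^2 = 106276 ≡ 1031
(H(m))^1024 ≡ 1031^2 = 1062961 ≡ 1490
2033 = 1024 + 512 + 256 + 128 + 64 + 32 + 16 + 1, so (H(m))^2033 ≡ 1490·1031·326·934·1490·1031·450·233 ≡ 2515 (mod 3007)

2515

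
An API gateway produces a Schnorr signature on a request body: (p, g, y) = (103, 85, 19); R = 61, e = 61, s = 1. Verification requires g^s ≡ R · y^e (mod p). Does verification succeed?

g^s mod p:
85^1 mod 103 = 85
R · y^e mod p:
19^2 = 361 ≡ 52
19^4 ≡ 52^2 = 2704 ≡ 26
19^8 ≡ 26^2 = 676 ≡ 58
19^16 ≡ 58^2 = 3364 ≡ 68
19^32 ≡ 68^2 = 4624 ≡ 92
61 = 32 + 16 + 8 + 4 + 1, so 19^61 ≡ 92·68·58·26·19 ≡ 29 (mod 103)
61·29 = 1769 ≡ 18 (mod 103)
85 ≠ 18; the check fails.

fails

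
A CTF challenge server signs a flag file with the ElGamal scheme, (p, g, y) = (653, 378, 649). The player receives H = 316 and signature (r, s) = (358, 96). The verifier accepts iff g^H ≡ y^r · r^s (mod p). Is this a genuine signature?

Left side g^H mod p:
378^316 mod 653 = 52
Right side y^r · r^s mod p:
649^358 mod 653 = 566
358^96 mod 653 = 346
566·346 = 195836 ≡ 589 (mod 653)
52 ≠ 589, so verification fails.

forged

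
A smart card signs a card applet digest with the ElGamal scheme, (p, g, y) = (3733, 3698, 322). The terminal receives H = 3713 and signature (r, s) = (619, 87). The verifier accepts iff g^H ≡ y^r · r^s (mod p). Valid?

Left side g^H mod p:
Squares mod 3733: 3698^1≡3698, 3698^2≡1225, 3698^4≡3692, 3698^8≡1681, 3698^16≡3613, 3698^32≡3201, 3698^64≡3049, 3698^128≡1231, 3698^256≡3496, 3698^512≡174, 3698^1024≡412, 3698^2048≡1759
3713 = 2048 + 1024 + 512 + 128 + 1, so 3698^3713 ≡ 1759·412·174·1231·3698 ≡ 1802 (mod 3733)
Right side y^r · r^s mod p:
Squares mod 3733: 322^1≡322, 322^2≡2893, 322^4≡63, 322^8≡236, 322^16≡3434, 322^32≡3542, 322^64≡2884, 322^128≡332, 322^256≡1967, 322^512≡1701
619 = 512 + 64 + 32 + 8 + 2 + 1, so 322^619 ≡ 1701·2884·3542·236·2893·322 ≡ 2079 (mod 3733)
Squares mod 3733: 619^1≡619, 619^2≡2395, 619^4≡2137, 619^8≡1310, 619^16≡2653, 619^32≡1704, 619^64≡3075
87 = 64 + 16 + 4 + 2 + 1, so 619^87 ≡ 3075·2653·2137·2395·619 ≡ 1651 (mod 3733)
2079·1651 = 3432429 ≡ 1802 (mod 3733)
1802 ≡ 1802 (mod 3733), so the signature is genuine.

yes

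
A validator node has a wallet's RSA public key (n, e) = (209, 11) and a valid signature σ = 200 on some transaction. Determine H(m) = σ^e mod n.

σ^11 mod 209 = 90

90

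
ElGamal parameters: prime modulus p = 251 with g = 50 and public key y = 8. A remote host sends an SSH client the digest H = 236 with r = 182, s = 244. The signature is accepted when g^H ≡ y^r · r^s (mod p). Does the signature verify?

verifies

Left side g^H mod p:
50^2 = 2500 ≡ 241
50^4 ≡ 241^2 = 58081 ≡ 100
50^8 ≡ 100^2 = 10000 ≡ 211
50^16 ≡ 211^2 = 44521 ≡ 94
50^32 ≡ 94^2 = 8836 ≡ 51
50^64 ≡ 51^2 = 2601 ≡ 91
50^128 ≡ 91^2 = 8281 ≡ 249
236 = 128 + 64 + 32 + 8 + 4, so 50^236 ≡ 249·91·51·211·100 ≡ 80 (mod 251)
Right side y^r · r^s mod p:
8^2 = 64
8^4 ≡ 64^2 = 4096 ≡ 80
8^8 ≡ 80^2 = 6400 ≡ 125
8^16 ≡ 125^2 = 15625 ≡ 63
8^32 ≡ 63^2 = 3969 ≡ 204
8^64 ≡ 204^2 = 41616 ≡ 201
8^128 ≡ 201^2 = 40401 ≡ 241
182 = 128 + 32 + 16 + 4 + 2, so 8^182 ≡ 241·204·63·80·64 ≡ 204 (mod 251)
182^2 = 33124 ≡ 243
182^4 ≡ 243^2 = 59049 ≡ 64
182^8 ≡ 64^2 = 4096 ≡ 80
182^16 ≡ 80^2 = 6400 ≡ 125
182^32 ≡ 125^2 = 15625 ≡ 63
182^64 ≡ 63^2 = 3969 ≡ 204
182^128 ≡ 204^2 = 41616 ≡ 201
244 = 128 + 64 + 32 + 16 + 4, so 182^244 ≡ 201·204·63·125·64 ≡ 25 (mod 251)
204·25 = 5100 ≡ 80 (mod 251)
80 ≡ 80 (mod 251), so the signature is genuine.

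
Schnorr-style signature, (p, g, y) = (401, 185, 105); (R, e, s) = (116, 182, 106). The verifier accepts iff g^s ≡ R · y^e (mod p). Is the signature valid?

invalid

g^s mod p:
Squares mod 401: 185^1≡185, 185^2≡140, 185^4≡352, 185^8≡396, 185^16≡25, 185^32≡224, 185^64≡51
106 = 64 + 32 + 8 + 2, so 185^106 ≡ 51·224·396·140 ≡ 343 (mod 401)
R · y^e mod p:
Squares mod 401: 105^1≡105, 105^2≡198, 105^4≡307, 105^8≡14, 105^16≡196, 105^32≡321, 105^64≡385, 105^128≡256
182 = 128 + 32 + 16 + 4 + 2, so 105^182 ≡ 256·321·196·307·198 ≡ 392 (mod 401)
116·392 = 45472 ≡ 159 (mod 401)
343 ≠ 159; the check fails.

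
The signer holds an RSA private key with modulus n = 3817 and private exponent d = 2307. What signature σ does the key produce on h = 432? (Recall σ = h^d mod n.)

h^2 ≡ 432^2 = 186624 ≡ 3408
h^4 ≡ 3408^2 = 11614464 ≡ 3150
h^8 ≡ 3150^2 = 9922500 ≡ 2117
h^16 ≡ 2117^2 = 4481689 ≡ 531
h^32 ≡ 531^2 = 281961 ≡ 3320
h^64 ≡ 3320^2 = 11022400 ≡ 2721
h^128 ≡ 2721^2 = 7403841 ≡ 2678
h^256 ≡ 2678^2 = 7171684 ≡ 3358
h^512 ≡ 3358^2 = 11276164 ≡ 746
h^1024 ≡ 746^2 = 556516 ≡ 3051
h^2048 ≡ 3051^2 = 9308601 ≡ 2755
2307 = 2048 + 256 + 2 + 1, so h^2307 ≡ 2755·3358·3408·432 ≡ 3617 (mod 3817)

3617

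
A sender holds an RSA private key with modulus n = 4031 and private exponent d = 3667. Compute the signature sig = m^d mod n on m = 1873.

m^2 ≡ 1873^2 = 3508129 ≡ 1159
m^4 ≡ 1159^2 = 1343281 ≡ 958
m^8 ≡ 958^2 = 917764 ≡ 2727
m^16 ≡ 2727^2 = 7436529 ≡ 3365
m^32 ≡ 3365^2 = 11323225 ≡ 146
m^64 ≡ 146^2 = 21316 ≡ 1161
m^128 ≡ 1161^2 = 1347921 ≡ 1567
m^256 ≡ 1567^2 = 2455489 ≡ 610
m^512 ≡ 610^2 = 372100 ≡ 1248
m^1024 ≡ 1248^2 = 1557504 ≡ 1538
m^2048 ≡ 1538^2 = 2365444 ≡ 3278
3667 = 2048 + 1024 + 512 + 64 + 16 + 2 + 1, so m^3667 ≡ 3278·1538·1248·1161·3365·1159·1873 ≡ 3347 (mod 4031)

3347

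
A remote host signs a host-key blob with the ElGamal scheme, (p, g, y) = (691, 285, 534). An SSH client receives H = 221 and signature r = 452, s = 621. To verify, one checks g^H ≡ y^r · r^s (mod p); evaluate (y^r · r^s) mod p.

110

Squares mod 691: 534^1≡534, 534^2≡464, 534^4≡395, 534^8≡550, 534^16≡533, 534^32≡88, 534^64≡143, 534^128≡410, 534^256≡187
452 = 256 + 128 + 64 + 4, so 534^452 ≡ 187·410·143·395 ≡ 650 (mod 691)
Squares mod 691: 452^1≡452, 452^2≡459, 452^4≡617, 452^8≡639, 452^16≡631, 452^32≡145, 452^64≡295, 452^128≡650, 452^256≡299, 452^512≡262
621 = 512 + 64 + 32 + 8 + 4 + 1, so 452^621 ≡ 262·295·145·639·617·452 ≡ 149 (mod 691)
y^r · r^s ≡ 650·149 = 96850 ≡ 110 (mod 691)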